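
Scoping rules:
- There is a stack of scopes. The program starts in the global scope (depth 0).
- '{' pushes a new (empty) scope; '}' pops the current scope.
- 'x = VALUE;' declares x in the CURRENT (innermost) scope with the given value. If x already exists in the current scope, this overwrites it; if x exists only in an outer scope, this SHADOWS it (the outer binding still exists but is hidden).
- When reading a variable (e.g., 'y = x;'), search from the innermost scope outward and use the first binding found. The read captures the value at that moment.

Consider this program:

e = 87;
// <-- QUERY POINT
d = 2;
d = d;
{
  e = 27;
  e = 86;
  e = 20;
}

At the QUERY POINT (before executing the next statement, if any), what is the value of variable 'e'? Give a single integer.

Answer: 87

Derivation:
Step 1: declare e=87 at depth 0
Visible at query point: e=87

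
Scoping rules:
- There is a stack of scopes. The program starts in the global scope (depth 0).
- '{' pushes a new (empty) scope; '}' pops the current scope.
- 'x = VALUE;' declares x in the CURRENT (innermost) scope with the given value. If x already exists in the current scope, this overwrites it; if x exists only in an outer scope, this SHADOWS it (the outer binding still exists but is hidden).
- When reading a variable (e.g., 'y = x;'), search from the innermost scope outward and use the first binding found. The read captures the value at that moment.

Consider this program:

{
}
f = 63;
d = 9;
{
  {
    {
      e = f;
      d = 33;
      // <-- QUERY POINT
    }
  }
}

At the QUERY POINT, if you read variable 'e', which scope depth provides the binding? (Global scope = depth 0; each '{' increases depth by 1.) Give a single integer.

Step 1: enter scope (depth=1)
Step 2: exit scope (depth=0)
Step 3: declare f=63 at depth 0
Step 4: declare d=9 at depth 0
Step 5: enter scope (depth=1)
Step 6: enter scope (depth=2)
Step 7: enter scope (depth=3)
Step 8: declare e=(read f)=63 at depth 3
Step 9: declare d=33 at depth 3
Visible at query point: d=33 e=63 f=63

Answer: 3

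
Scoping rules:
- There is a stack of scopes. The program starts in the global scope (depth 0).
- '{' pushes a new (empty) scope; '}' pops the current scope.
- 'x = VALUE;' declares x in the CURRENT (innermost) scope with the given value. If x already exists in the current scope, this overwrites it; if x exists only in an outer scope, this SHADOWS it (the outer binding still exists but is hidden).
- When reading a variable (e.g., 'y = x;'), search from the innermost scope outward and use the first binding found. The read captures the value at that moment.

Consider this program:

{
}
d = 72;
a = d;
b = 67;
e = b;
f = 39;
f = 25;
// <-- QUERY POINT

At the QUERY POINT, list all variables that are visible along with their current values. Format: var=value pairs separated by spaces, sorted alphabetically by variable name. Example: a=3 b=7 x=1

Step 1: enter scope (depth=1)
Step 2: exit scope (depth=0)
Step 3: declare d=72 at depth 0
Step 4: declare a=(read d)=72 at depth 0
Step 5: declare b=67 at depth 0
Step 6: declare e=(read b)=67 at depth 0
Step 7: declare f=39 at depth 0
Step 8: declare f=25 at depth 0
Visible at query point: a=72 b=67 d=72 e=67 f=25

Answer: a=72 b=67 d=72 e=67 f=25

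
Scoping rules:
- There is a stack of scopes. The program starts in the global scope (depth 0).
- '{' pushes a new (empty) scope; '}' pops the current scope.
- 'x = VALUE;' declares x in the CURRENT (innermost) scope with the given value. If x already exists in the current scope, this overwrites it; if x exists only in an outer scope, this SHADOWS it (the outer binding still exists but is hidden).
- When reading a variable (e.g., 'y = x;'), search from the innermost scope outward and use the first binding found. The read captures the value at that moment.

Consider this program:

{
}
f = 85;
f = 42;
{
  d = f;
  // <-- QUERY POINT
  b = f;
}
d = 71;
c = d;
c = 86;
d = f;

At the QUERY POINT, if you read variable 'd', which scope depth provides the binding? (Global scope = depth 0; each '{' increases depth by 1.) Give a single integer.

Answer: 1

Derivation:
Step 1: enter scope (depth=1)
Step 2: exit scope (depth=0)
Step 3: declare f=85 at depth 0
Step 4: declare f=42 at depth 0
Step 5: enter scope (depth=1)
Step 6: declare d=(read f)=42 at depth 1
Visible at query point: d=42 f=42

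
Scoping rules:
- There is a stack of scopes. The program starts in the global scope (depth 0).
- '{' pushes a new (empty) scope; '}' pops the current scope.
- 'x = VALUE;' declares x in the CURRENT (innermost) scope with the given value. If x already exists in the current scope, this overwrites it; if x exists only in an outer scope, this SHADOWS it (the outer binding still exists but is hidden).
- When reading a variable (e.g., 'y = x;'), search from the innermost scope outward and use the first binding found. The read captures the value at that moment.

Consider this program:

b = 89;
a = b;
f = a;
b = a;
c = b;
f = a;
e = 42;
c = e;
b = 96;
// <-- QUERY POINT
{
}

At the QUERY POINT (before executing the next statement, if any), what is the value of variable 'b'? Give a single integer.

Step 1: declare b=89 at depth 0
Step 2: declare a=(read b)=89 at depth 0
Step 3: declare f=(read a)=89 at depth 0
Step 4: declare b=(read a)=89 at depth 0
Step 5: declare c=(read b)=89 at depth 0
Step 6: declare f=(read a)=89 at depth 0
Step 7: declare e=42 at depth 0
Step 8: declare c=(read e)=42 at depth 0
Step 9: declare b=96 at depth 0
Visible at query point: a=89 b=96 c=42 e=42 f=89

Answer: 96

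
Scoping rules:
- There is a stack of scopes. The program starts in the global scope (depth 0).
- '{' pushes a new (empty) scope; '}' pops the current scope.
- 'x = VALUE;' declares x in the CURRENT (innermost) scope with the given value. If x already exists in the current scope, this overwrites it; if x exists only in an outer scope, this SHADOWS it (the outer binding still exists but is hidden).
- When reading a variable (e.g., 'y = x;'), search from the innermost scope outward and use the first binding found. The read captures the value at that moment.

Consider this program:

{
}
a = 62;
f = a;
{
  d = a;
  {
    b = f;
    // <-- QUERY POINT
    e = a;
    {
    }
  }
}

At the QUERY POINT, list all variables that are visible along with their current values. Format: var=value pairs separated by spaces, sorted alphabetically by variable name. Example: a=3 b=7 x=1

Step 1: enter scope (depth=1)
Step 2: exit scope (depth=0)
Step 3: declare a=62 at depth 0
Step 4: declare f=(read a)=62 at depth 0
Step 5: enter scope (depth=1)
Step 6: declare d=(read a)=62 at depth 1
Step 7: enter scope (depth=2)
Step 8: declare b=(read f)=62 at depth 2
Visible at query point: a=62 b=62 d=62 f=62

Answer: a=62 b=62 d=62 f=62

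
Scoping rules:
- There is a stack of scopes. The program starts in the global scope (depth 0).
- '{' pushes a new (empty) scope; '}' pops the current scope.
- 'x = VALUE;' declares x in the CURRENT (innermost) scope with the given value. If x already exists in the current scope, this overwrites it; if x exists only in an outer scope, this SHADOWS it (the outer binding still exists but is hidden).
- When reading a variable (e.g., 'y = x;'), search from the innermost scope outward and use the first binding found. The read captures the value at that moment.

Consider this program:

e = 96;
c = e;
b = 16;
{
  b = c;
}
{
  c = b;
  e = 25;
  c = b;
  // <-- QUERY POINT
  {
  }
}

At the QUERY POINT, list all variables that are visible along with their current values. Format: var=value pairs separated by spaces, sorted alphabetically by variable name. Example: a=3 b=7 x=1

Answer: b=16 c=16 e=25

Derivation:
Step 1: declare e=96 at depth 0
Step 2: declare c=(read e)=96 at depth 0
Step 3: declare b=16 at depth 0
Step 4: enter scope (depth=1)
Step 5: declare b=(read c)=96 at depth 1
Step 6: exit scope (depth=0)
Step 7: enter scope (depth=1)
Step 8: declare c=(read b)=16 at depth 1
Step 9: declare e=25 at depth 1
Step 10: declare c=(read b)=16 at depth 1
Visible at query point: b=16 c=16 e=25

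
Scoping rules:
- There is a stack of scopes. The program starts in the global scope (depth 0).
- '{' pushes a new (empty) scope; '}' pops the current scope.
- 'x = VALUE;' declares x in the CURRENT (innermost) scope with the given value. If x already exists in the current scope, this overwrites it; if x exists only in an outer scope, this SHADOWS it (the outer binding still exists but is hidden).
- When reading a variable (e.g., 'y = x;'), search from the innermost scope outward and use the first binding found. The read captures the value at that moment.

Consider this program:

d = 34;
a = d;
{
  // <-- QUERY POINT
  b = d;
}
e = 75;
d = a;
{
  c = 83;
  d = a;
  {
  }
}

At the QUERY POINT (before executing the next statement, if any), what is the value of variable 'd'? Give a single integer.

Step 1: declare d=34 at depth 0
Step 2: declare a=(read d)=34 at depth 0
Step 3: enter scope (depth=1)
Visible at query point: a=34 d=34

Answer: 34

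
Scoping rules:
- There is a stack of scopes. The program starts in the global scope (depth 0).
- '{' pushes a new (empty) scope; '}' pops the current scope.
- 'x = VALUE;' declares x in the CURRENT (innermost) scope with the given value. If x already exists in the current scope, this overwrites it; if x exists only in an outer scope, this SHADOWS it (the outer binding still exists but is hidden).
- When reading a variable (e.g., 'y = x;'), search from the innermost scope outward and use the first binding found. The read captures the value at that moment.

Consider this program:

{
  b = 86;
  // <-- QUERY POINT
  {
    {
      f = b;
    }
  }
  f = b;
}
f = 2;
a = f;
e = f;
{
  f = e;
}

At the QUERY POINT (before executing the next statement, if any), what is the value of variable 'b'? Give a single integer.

Step 1: enter scope (depth=1)
Step 2: declare b=86 at depth 1
Visible at query point: b=86

Answer: 86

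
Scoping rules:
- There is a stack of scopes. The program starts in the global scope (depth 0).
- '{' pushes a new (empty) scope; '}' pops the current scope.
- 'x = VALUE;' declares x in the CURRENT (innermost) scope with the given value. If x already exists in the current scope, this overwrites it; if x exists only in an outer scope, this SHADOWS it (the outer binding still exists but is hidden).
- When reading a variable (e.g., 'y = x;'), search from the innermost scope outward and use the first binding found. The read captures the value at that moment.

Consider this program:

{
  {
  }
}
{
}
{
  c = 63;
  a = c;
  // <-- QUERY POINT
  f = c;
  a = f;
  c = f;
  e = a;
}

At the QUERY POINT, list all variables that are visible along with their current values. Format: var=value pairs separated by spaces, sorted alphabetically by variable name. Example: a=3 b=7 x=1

Answer: a=63 c=63

Derivation:
Step 1: enter scope (depth=1)
Step 2: enter scope (depth=2)
Step 3: exit scope (depth=1)
Step 4: exit scope (depth=0)
Step 5: enter scope (depth=1)
Step 6: exit scope (depth=0)
Step 7: enter scope (depth=1)
Step 8: declare c=63 at depth 1
Step 9: declare a=(read c)=63 at depth 1
Visible at query point: a=63 c=63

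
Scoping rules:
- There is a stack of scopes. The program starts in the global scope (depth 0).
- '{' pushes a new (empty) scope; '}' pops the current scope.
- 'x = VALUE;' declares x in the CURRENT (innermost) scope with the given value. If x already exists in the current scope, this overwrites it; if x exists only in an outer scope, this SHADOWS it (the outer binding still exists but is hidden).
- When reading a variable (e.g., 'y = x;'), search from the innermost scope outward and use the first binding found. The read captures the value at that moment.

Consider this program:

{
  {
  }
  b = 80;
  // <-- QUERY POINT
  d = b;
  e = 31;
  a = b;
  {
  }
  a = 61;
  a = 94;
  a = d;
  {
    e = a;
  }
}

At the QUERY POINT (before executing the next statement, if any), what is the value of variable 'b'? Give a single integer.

Step 1: enter scope (depth=1)
Step 2: enter scope (depth=2)
Step 3: exit scope (depth=1)
Step 4: declare b=80 at depth 1
Visible at query point: b=80

Answer: 80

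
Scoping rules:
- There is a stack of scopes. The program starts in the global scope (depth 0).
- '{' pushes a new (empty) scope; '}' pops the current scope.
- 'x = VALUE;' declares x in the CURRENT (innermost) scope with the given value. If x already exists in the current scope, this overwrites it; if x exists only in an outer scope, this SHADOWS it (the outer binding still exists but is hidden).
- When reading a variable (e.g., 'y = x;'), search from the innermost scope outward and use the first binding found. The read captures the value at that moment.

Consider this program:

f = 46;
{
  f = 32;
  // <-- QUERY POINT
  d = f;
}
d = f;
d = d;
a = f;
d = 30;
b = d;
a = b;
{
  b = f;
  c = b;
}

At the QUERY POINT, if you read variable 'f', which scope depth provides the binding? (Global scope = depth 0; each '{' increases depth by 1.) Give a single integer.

Answer: 1

Derivation:
Step 1: declare f=46 at depth 0
Step 2: enter scope (depth=1)
Step 3: declare f=32 at depth 1
Visible at query point: f=32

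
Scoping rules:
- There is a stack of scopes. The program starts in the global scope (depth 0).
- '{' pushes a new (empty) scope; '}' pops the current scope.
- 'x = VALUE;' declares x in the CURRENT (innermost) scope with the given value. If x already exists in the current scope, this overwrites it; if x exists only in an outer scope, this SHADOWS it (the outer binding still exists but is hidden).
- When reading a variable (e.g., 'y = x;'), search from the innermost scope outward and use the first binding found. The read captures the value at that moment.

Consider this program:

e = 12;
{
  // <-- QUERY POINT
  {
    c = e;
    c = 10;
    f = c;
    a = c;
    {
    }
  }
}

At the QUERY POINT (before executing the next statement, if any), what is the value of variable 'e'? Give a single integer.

Step 1: declare e=12 at depth 0
Step 2: enter scope (depth=1)
Visible at query point: e=12

Answer: 12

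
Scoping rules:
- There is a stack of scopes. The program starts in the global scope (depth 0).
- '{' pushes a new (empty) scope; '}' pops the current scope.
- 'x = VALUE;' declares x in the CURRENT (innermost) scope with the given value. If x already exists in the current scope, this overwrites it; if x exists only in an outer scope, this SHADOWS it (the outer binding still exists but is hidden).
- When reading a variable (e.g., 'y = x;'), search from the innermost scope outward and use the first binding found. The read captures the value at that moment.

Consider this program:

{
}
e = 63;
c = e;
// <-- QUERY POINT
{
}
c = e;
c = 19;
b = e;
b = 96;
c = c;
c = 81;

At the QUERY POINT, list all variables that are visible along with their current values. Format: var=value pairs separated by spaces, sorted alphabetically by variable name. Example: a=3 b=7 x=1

Answer: c=63 e=63

Derivation:
Step 1: enter scope (depth=1)
Step 2: exit scope (depth=0)
Step 3: declare e=63 at depth 0
Step 4: declare c=(read e)=63 at depth 0
Visible at query point: c=63 e=63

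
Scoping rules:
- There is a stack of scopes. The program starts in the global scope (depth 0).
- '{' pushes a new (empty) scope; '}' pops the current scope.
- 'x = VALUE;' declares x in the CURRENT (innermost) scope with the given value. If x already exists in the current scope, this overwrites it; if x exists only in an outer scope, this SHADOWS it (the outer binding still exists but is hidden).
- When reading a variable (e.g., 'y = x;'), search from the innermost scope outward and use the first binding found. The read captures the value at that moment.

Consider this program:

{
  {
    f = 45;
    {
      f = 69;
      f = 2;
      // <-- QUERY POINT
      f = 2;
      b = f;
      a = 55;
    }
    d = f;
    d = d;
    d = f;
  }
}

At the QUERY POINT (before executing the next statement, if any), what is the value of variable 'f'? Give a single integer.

Step 1: enter scope (depth=1)
Step 2: enter scope (depth=2)
Step 3: declare f=45 at depth 2
Step 4: enter scope (depth=3)
Step 5: declare f=69 at depth 3
Step 6: declare f=2 at depth 3
Visible at query point: f=2

Answer: 2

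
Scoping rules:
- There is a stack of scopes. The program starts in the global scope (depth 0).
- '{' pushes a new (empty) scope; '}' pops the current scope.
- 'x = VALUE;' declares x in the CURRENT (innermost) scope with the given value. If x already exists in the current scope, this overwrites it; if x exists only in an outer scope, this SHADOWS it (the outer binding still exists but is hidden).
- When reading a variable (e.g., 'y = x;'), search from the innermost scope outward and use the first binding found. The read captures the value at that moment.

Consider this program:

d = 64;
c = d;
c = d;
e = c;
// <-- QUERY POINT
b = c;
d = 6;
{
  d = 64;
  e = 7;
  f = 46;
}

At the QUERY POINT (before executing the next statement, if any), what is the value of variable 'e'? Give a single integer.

Step 1: declare d=64 at depth 0
Step 2: declare c=(read d)=64 at depth 0
Step 3: declare c=(read d)=64 at depth 0
Step 4: declare e=(read c)=64 at depth 0
Visible at query point: c=64 d=64 e=64

Answer: 64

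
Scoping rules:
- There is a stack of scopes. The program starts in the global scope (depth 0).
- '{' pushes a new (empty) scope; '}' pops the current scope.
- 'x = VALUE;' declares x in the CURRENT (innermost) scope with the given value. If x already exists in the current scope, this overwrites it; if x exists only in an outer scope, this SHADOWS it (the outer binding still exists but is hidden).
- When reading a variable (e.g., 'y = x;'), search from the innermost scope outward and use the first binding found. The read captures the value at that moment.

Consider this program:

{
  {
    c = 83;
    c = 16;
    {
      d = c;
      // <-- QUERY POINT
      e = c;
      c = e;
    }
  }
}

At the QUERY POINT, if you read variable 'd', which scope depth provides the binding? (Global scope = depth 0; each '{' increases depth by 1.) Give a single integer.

Answer: 3

Derivation:
Step 1: enter scope (depth=1)
Step 2: enter scope (depth=2)
Step 3: declare c=83 at depth 2
Step 4: declare c=16 at depth 2
Step 5: enter scope (depth=3)
Step 6: declare d=(read c)=16 at depth 3
Visible at query point: c=16 d=16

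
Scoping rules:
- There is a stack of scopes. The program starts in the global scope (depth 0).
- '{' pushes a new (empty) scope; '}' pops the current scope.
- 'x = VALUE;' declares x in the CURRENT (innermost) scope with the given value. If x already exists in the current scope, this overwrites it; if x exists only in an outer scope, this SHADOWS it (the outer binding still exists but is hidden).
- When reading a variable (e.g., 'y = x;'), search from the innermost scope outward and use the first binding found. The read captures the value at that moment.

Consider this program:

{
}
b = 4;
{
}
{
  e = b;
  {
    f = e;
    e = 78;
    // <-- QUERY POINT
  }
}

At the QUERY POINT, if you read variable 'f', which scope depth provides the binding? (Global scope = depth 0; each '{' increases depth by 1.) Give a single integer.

Step 1: enter scope (depth=1)
Step 2: exit scope (depth=0)
Step 3: declare b=4 at depth 0
Step 4: enter scope (depth=1)
Step 5: exit scope (depth=0)
Step 6: enter scope (depth=1)
Step 7: declare e=(read b)=4 at depth 1
Step 8: enter scope (depth=2)
Step 9: declare f=(read e)=4 at depth 2
Step 10: declare e=78 at depth 2
Visible at query point: b=4 e=78 f=4

Answer: 2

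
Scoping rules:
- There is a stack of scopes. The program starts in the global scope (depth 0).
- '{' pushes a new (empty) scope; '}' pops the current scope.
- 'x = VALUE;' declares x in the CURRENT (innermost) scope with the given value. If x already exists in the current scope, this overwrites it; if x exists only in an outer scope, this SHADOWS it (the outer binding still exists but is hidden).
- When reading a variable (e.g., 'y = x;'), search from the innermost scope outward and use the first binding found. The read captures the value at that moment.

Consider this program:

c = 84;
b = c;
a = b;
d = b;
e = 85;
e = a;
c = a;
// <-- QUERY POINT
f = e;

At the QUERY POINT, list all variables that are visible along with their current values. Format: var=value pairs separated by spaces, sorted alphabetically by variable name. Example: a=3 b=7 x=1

Step 1: declare c=84 at depth 0
Step 2: declare b=(read c)=84 at depth 0
Step 3: declare a=(read b)=84 at depth 0
Step 4: declare d=(read b)=84 at depth 0
Step 5: declare e=85 at depth 0
Step 6: declare e=(read a)=84 at depth 0
Step 7: declare c=(read a)=84 at depth 0
Visible at query point: a=84 b=84 c=84 d=84 e=84

Answer: a=84 b=84 c=84 d=84 e=84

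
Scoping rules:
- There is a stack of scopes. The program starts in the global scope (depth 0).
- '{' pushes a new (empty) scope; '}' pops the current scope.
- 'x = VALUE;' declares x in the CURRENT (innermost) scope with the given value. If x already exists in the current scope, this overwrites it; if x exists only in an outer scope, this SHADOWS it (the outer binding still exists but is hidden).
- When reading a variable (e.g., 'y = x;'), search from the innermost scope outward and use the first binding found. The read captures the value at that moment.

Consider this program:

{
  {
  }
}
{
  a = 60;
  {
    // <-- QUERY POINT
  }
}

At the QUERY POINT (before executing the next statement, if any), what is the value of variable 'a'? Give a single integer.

Step 1: enter scope (depth=1)
Step 2: enter scope (depth=2)
Step 3: exit scope (depth=1)
Step 4: exit scope (depth=0)
Step 5: enter scope (depth=1)
Step 6: declare a=60 at depth 1
Step 7: enter scope (depth=2)
Visible at query point: a=60

Answer: 60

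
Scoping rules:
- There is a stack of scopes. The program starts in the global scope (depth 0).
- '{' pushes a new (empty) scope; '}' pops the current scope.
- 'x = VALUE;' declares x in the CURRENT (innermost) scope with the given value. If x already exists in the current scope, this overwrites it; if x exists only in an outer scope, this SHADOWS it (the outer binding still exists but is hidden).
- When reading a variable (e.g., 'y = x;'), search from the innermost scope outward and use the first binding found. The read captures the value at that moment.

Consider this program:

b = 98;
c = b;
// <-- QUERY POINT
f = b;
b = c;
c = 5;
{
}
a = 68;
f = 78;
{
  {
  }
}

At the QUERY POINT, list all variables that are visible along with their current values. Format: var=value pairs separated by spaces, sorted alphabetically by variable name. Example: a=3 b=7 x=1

Step 1: declare b=98 at depth 0
Step 2: declare c=(read b)=98 at depth 0
Visible at query point: b=98 c=98

Answer: b=98 c=98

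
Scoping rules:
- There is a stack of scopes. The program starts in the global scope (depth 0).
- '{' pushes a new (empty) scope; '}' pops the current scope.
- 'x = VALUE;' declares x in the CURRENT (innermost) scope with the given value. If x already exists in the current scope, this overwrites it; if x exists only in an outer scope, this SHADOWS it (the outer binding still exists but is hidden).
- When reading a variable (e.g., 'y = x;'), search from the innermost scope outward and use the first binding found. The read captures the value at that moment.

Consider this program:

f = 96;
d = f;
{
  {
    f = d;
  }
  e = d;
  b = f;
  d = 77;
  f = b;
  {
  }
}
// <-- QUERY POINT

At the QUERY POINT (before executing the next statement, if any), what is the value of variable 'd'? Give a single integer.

Answer: 96

Derivation:
Step 1: declare f=96 at depth 0
Step 2: declare d=(read f)=96 at depth 0
Step 3: enter scope (depth=1)
Step 4: enter scope (depth=2)
Step 5: declare f=(read d)=96 at depth 2
Step 6: exit scope (depth=1)
Step 7: declare e=(read d)=96 at depth 1
Step 8: declare b=(read f)=96 at depth 1
Step 9: declare d=77 at depth 1
Step 10: declare f=(read b)=96 at depth 1
Step 11: enter scope (depth=2)
Step 12: exit scope (depth=1)
Step 13: exit scope (depth=0)
Visible at query point: d=96 f=96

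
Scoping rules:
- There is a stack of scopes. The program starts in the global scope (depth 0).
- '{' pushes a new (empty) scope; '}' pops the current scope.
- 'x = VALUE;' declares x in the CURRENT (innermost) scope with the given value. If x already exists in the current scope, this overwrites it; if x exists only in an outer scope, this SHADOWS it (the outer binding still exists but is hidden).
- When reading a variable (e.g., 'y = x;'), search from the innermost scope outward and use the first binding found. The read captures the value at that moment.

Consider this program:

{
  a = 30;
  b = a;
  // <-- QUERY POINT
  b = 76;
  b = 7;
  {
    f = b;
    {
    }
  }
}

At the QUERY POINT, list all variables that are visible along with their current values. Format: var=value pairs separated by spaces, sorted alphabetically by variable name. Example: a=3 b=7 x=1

Step 1: enter scope (depth=1)
Step 2: declare a=30 at depth 1
Step 3: declare b=(read a)=30 at depth 1
Visible at query point: a=30 b=30

Answer: a=30 b=30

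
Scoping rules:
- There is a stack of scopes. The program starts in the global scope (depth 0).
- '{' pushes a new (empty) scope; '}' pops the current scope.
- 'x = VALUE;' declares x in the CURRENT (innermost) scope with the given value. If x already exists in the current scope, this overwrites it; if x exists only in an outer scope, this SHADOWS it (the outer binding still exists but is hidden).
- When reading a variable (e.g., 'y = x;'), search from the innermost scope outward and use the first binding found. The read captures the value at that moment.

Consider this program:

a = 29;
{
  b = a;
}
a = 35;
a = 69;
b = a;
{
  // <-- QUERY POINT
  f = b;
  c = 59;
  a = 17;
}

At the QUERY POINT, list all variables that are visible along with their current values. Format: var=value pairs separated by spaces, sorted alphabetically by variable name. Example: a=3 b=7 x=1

Step 1: declare a=29 at depth 0
Step 2: enter scope (depth=1)
Step 3: declare b=(read a)=29 at depth 1
Step 4: exit scope (depth=0)
Step 5: declare a=35 at depth 0
Step 6: declare a=69 at depth 0
Step 7: declare b=(read a)=69 at depth 0
Step 8: enter scope (depth=1)
Visible at query point: a=69 b=69

Answer: a=69 b=69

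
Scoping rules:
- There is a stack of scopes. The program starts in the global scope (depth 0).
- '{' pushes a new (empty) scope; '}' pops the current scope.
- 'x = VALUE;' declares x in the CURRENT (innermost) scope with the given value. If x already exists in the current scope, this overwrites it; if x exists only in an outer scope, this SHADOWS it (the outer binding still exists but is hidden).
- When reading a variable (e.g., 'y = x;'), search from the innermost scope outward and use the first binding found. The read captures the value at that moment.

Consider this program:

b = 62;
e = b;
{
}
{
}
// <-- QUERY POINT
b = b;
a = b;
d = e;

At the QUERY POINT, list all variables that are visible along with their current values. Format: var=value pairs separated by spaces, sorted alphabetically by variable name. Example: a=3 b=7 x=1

Answer: b=62 e=62

Derivation:
Step 1: declare b=62 at depth 0
Step 2: declare e=(read b)=62 at depth 0
Step 3: enter scope (depth=1)
Step 4: exit scope (depth=0)
Step 5: enter scope (depth=1)
Step 6: exit scope (depth=0)
Visible at query point: b=62 e=62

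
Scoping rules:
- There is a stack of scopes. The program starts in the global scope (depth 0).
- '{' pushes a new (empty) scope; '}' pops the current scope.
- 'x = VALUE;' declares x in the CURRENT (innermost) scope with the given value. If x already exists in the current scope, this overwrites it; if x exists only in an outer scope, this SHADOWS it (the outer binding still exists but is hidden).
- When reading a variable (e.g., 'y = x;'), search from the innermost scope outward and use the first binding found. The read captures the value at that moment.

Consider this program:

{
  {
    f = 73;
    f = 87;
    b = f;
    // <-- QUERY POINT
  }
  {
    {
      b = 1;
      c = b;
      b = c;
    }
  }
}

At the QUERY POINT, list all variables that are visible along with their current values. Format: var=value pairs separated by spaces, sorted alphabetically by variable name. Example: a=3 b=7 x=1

Step 1: enter scope (depth=1)
Step 2: enter scope (depth=2)
Step 3: declare f=73 at depth 2
Step 4: declare f=87 at depth 2
Step 5: declare b=(read f)=87 at depth 2
Visible at query point: b=87 f=87

Answer: b=87 f=87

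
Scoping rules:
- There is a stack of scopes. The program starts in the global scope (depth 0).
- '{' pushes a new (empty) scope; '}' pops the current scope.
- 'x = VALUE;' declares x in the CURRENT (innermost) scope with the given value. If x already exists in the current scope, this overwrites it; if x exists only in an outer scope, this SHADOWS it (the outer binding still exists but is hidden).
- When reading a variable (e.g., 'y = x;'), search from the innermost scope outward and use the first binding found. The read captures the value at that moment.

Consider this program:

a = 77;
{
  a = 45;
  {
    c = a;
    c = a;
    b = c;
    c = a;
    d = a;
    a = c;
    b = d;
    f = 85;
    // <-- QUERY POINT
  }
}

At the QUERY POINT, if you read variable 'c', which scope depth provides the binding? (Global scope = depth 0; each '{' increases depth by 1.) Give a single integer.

Step 1: declare a=77 at depth 0
Step 2: enter scope (depth=1)
Step 3: declare a=45 at depth 1
Step 4: enter scope (depth=2)
Step 5: declare c=(read a)=45 at depth 2
Step 6: declare c=(read a)=45 at depth 2
Step 7: declare b=(read c)=45 at depth 2
Step 8: declare c=(read a)=45 at depth 2
Step 9: declare d=(read a)=45 at depth 2
Step 10: declare a=(read c)=45 at depth 2
Step 11: declare b=(read d)=45 at depth 2
Step 12: declare f=85 at depth 2
Visible at query point: a=45 b=45 c=45 d=45 f=85

Answer: 2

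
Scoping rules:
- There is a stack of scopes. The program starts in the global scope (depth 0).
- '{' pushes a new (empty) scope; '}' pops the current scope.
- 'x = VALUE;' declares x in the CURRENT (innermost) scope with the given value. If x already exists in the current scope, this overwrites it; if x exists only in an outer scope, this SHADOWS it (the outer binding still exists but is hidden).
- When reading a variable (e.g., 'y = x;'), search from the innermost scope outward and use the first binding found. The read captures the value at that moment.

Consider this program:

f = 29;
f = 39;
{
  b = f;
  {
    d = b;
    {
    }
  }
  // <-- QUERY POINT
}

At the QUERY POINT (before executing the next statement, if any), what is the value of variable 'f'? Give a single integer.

Answer: 39

Derivation:
Step 1: declare f=29 at depth 0
Step 2: declare f=39 at depth 0
Step 3: enter scope (depth=1)
Step 4: declare b=(read f)=39 at depth 1
Step 5: enter scope (depth=2)
Step 6: declare d=(read b)=39 at depth 2
Step 7: enter scope (depth=3)
Step 8: exit scope (depth=2)
Step 9: exit scope (depth=1)
Visible at query point: b=39 f=39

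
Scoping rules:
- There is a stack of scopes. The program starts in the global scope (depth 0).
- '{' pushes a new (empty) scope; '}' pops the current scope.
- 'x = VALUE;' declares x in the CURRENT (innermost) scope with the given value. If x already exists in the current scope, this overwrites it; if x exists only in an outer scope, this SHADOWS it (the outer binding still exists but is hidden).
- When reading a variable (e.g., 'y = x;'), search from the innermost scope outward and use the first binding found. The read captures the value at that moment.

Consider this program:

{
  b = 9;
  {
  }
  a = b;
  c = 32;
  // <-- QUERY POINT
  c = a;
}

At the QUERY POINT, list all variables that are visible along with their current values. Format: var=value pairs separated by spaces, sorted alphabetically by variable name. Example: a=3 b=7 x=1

Step 1: enter scope (depth=1)
Step 2: declare b=9 at depth 1
Step 3: enter scope (depth=2)
Step 4: exit scope (depth=1)
Step 5: declare a=(read b)=9 at depth 1
Step 6: declare c=32 at depth 1
Visible at query point: a=9 b=9 c=32

Answer: a=9 b=9 c=32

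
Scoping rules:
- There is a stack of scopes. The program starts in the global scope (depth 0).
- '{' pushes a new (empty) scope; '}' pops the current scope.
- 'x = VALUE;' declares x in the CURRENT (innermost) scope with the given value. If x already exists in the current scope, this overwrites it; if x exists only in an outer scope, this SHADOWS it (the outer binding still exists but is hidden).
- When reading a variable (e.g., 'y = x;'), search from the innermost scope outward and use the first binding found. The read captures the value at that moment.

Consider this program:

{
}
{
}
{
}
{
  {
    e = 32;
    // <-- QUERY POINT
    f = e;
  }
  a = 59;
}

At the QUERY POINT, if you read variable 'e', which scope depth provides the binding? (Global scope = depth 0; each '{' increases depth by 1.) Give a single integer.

Answer: 2

Derivation:
Step 1: enter scope (depth=1)
Step 2: exit scope (depth=0)
Step 3: enter scope (depth=1)
Step 4: exit scope (depth=0)
Step 5: enter scope (depth=1)
Step 6: exit scope (depth=0)
Step 7: enter scope (depth=1)
Step 8: enter scope (depth=2)
Step 9: declare e=32 at depth 2
Visible at query point: e=32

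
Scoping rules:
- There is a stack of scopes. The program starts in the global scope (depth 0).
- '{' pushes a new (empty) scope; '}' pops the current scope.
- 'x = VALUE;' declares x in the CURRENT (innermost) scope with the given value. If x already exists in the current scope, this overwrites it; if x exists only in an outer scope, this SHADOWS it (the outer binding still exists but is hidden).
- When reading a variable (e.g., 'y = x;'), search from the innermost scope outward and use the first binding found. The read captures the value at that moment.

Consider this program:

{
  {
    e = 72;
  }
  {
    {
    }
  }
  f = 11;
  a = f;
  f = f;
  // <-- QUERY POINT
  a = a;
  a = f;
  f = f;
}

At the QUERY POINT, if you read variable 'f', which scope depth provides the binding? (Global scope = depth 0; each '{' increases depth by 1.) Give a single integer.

Step 1: enter scope (depth=1)
Step 2: enter scope (depth=2)
Step 3: declare e=72 at depth 2
Step 4: exit scope (depth=1)
Step 5: enter scope (depth=2)
Step 6: enter scope (depth=3)
Step 7: exit scope (depth=2)
Step 8: exit scope (depth=1)
Step 9: declare f=11 at depth 1
Step 10: declare a=(read f)=11 at depth 1
Step 11: declare f=(read f)=11 at depth 1
Visible at query point: a=11 f=11

Answer: 1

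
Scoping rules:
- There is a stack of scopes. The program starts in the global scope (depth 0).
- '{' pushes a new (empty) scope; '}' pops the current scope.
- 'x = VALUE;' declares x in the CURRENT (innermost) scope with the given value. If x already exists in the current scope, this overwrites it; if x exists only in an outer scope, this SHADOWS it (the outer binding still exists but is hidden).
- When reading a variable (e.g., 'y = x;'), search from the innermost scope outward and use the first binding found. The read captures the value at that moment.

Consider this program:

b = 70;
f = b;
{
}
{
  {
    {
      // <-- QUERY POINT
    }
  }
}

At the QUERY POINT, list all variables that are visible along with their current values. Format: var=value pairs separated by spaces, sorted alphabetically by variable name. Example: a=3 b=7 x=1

Step 1: declare b=70 at depth 0
Step 2: declare f=(read b)=70 at depth 0
Step 3: enter scope (depth=1)
Step 4: exit scope (depth=0)
Step 5: enter scope (depth=1)
Step 6: enter scope (depth=2)
Step 7: enter scope (depth=3)
Visible at query point: b=70 f=70

Answer: b=70 f=70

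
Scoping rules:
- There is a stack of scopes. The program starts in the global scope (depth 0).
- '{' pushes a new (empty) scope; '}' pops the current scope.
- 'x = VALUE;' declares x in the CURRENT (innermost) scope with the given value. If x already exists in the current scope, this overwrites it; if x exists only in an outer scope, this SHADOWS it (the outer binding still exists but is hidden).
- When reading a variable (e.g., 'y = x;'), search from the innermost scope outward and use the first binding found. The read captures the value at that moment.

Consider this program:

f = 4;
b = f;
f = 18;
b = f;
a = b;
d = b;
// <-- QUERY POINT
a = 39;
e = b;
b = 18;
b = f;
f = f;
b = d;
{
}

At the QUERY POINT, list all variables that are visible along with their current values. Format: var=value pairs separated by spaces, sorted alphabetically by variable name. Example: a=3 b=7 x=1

Step 1: declare f=4 at depth 0
Step 2: declare b=(read f)=4 at depth 0
Step 3: declare f=18 at depth 0
Step 4: declare b=(read f)=18 at depth 0
Step 5: declare a=(read b)=18 at depth 0
Step 6: declare d=(read b)=18 at depth 0
Visible at query point: a=18 b=18 d=18 f=18

Answer: a=18 b=18 d=18 f=18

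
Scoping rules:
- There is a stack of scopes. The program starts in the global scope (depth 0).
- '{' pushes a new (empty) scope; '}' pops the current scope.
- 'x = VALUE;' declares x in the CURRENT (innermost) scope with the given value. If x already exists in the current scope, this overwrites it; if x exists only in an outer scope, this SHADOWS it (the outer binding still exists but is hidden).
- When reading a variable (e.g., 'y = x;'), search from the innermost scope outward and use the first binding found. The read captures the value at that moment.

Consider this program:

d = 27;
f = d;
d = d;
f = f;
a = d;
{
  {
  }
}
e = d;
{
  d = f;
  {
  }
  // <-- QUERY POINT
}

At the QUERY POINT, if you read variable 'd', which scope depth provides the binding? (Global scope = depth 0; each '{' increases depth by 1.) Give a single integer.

Step 1: declare d=27 at depth 0
Step 2: declare f=(read d)=27 at depth 0
Step 3: declare d=(read d)=27 at depth 0
Step 4: declare f=(read f)=27 at depth 0
Step 5: declare a=(read d)=27 at depth 0
Step 6: enter scope (depth=1)
Step 7: enter scope (depth=2)
Step 8: exit scope (depth=1)
Step 9: exit scope (depth=0)
Step 10: declare e=(read d)=27 at depth 0
Step 11: enter scope (depth=1)
Step 12: declare d=(read f)=27 at depth 1
Step 13: enter scope (depth=2)
Step 14: exit scope (depth=1)
Visible at query point: a=27 d=27 e=27 f=27

Answer: 1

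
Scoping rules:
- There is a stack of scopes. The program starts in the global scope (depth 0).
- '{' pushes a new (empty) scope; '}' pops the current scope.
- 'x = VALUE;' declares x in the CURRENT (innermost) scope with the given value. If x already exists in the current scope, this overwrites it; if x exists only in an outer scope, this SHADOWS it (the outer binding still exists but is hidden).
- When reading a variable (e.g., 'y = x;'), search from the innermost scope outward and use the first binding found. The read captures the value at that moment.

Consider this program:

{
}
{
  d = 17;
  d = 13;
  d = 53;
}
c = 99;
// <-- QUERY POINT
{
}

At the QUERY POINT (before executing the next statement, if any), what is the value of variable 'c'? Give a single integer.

Step 1: enter scope (depth=1)
Step 2: exit scope (depth=0)
Step 3: enter scope (depth=1)
Step 4: declare d=17 at depth 1
Step 5: declare d=13 at depth 1
Step 6: declare d=53 at depth 1
Step 7: exit scope (depth=0)
Step 8: declare c=99 at depth 0
Visible at query point: c=99

Answer: 99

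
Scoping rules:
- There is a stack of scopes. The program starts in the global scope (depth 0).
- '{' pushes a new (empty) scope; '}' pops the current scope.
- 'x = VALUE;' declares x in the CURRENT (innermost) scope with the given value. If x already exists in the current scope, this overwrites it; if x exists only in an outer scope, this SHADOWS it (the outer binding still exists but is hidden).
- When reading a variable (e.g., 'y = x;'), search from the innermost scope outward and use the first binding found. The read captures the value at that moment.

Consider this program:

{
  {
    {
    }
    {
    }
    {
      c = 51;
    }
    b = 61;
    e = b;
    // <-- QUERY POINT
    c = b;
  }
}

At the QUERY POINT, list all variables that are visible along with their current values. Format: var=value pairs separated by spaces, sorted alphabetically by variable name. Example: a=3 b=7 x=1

Step 1: enter scope (depth=1)
Step 2: enter scope (depth=2)
Step 3: enter scope (depth=3)
Step 4: exit scope (depth=2)
Step 5: enter scope (depth=3)
Step 6: exit scope (depth=2)
Step 7: enter scope (depth=3)
Step 8: declare c=51 at depth 3
Step 9: exit scope (depth=2)
Step 10: declare b=61 at depth 2
Step 11: declare e=(read b)=61 at depth 2
Visible at query point: b=61 e=61

Answer: b=61 e=61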